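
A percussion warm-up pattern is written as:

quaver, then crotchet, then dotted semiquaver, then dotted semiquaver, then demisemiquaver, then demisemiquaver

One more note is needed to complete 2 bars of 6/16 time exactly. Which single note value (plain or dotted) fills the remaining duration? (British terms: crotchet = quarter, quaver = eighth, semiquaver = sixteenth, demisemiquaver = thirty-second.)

eighth note

2 bars of 6/16 = 24 thirty-second notes.
Working in thirty-second notes: quaver = 4; crotchet = 8; dotted semiquaver = 3; dotted semiquaver = 3; demisemiquaver = 1; demisemiquaver = 1.
Total: 4 + 8 + 3 + 3 + 1 + 1 = 20.
Remaining: 24 − 20 = 4 thirty-second notes, which is a eighth note.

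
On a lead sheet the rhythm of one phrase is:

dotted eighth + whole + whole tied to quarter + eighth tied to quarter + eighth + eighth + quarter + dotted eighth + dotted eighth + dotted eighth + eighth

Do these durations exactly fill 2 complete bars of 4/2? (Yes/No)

One bar of 4/2 = 32 sixteenth notes, so 2 bars = 64.
Convert each value to sixteenth notes: dotted eighth = 3; whole = 16; whole tied to quarter (whole + quarter) = 20; eighth tied to quarter (eighth + quarter) = 6; eighth = 2; eighth = 2; quarter = 4; dotted eighth = 3; dotted eighth = 3; dotted eighth = 3; eighth = 2.
Total: 3 + 16 + 20 + 6 + 2 + 2 + 4 + 3 + 3 + 3 + 2 = 64.
64 equals 64, so the answer is Yes.

Yes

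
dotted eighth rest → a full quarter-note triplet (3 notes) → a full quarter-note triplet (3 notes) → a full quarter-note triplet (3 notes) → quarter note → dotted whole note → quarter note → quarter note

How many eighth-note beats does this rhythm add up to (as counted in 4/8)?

One eighth-note beat = 2 sixteenth notes.
In sixteenth notes: dotted eighth rest = 3; a full quarter-note triplet (3 notes) (three triplet quarters span one half) = 8; a full quarter-note triplet (3 notes) (three triplet quarters span one half) = 8; a full quarter-note triplet (3 notes) (three triplet quarters span one half) = 8; quarter note = 4; dotted whole note = 24; quarter note = 4; quarter note = 4.
Total: 3 + 8 + 8 + 8 + 4 + 24 + 4 + 4 = 63.
63 ÷ 2 = 31.5 beats.

31.5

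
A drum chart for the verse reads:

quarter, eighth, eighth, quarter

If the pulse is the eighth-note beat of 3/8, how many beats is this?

6

One eighth-note beat = 2 sixteenth notes.
In sixteenth notes: quarter = 4; eighth = 2; eighth = 2; quarter = 4.
Total: 4 + 2 + 2 + 4 = 12.
12 ÷ 2 = 6 beats.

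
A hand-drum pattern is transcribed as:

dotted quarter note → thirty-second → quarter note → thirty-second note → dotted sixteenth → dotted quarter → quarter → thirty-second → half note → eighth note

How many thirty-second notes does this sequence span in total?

Express everything in thirty-second notes: dotted quarter note = 12; thirty-second = 1; quarter note = 8; thirty-second note = 1; dotted sixteenth = 3; dotted quarter = 12; quarter = 8; thirty-second = 1; half note = 16; eighth note = 4.
Total: 12 + 1 + 8 + 1 + 3 + 12 + 8 + 1 + 16 + 4 = 66 thirty-second notes.

66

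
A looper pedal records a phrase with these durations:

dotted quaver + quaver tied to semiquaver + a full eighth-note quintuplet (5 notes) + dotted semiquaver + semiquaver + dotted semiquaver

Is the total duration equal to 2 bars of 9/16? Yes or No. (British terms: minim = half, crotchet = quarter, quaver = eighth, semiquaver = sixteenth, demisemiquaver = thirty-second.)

Yes

One bar of 9/16 = 18 thirty-second notes, so 2 bars = 36.
Express everything in thirty-second notes: dotted quaver = 6; quaver tied to semiquaver (quaver + semiquaver) = 6; a full eighth-note quintuplet (5 notes) (five quintuplet eighths span one half) = 16; dotted semiquaver = 3; semiquaver = 2; dotted semiquaver = 3.
Sum: 6 + 6 + 16 + 3 + 2 + 3 = 36.
36 equals 36, so the answer is Yes.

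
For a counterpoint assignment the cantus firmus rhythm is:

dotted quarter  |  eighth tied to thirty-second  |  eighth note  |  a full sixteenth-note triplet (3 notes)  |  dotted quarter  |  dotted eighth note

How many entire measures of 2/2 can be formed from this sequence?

One bar of 2/2 = 32 thirty-second notes.
Express everything in thirty-second notes: dotted quarter = 12; eighth tied to thirty-second (eighth + thirty-second) = 5; eighth note = 4; a full sixteenth-note triplet (3 notes) (three triplet sixteenths span one eighth) = 4; dotted quarter = 12; dotted eighth note = 6.
Total: 12 + 5 + 4 + 4 + 12 + 6 = 43.
43 ÷ 32 = 1 complete bar with 11 left over.

1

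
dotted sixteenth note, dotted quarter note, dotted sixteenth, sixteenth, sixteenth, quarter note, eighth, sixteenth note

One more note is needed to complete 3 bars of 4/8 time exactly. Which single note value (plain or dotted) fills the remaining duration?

dotted quarter note

3 bars of 4/8 = 48 thirty-second notes.
Express everything in thirty-second notes: dotted sixteenth note = 3; dotted quarter note = 12; dotted sixteenth = 3; sixteenth = 2; sixteenth = 2; quarter note = 8; eighth = 4; sixteenth note = 2.
Sum: 3 + 12 + 3 + 2 + 2 + 8 + 4 + 2 = 36.
Remaining: 48 − 36 = 12 thirty-second notes, which is a dotted quarter note.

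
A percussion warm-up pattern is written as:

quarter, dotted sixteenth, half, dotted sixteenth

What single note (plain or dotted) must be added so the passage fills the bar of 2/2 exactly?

The bar of 2/2 = 32 thirty-second notes.
Express everything in thirty-second notes: quarter = 8; dotted sixteenth = 3; half = 16; dotted sixteenth = 3.
Altogether 8 + 3 + 16 + 3 = 30.
Remaining: 32 − 30 = 2 thirty-second notes, which is a sixteenth note.

sixteenth note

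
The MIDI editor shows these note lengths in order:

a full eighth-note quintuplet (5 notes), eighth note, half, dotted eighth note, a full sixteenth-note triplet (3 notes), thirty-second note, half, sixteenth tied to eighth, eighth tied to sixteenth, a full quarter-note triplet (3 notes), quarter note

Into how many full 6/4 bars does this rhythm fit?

2

One bar of 6/4 = 48 thirty-second notes.
Convert each value to thirty-second notes: a full eighth-note quintuplet (5 notes) (five quintuplet eighths span one half) = 16; eighth note = 4; half = 16; dotted eighth note = 6; a full sixteenth-note triplet (3 notes) (three triplet sixteenths span one eighth) = 4; thirty-second note = 1; half = 16; sixteenth tied to eighth (sixteenth + eighth) = 6; eighth tied to sixteenth (eighth + sixteenth) = 6; a full quarter-note triplet (3 notes) (three triplet quarters span one half) = 16; quarter note = 8.
Total: 16 + 4 + 16 + 6 + 4 + 1 + 16 + 6 + 6 + 16 + 8 = 99.
99 ÷ 48 = 2 complete bars with 3 left over.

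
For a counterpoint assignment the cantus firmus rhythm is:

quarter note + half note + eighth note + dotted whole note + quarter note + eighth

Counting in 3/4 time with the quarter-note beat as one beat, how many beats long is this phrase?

11

One quarter-note beat = 2 eighth notes.
Each duration in eighth notes: quarter note = 2; half note = 4; eighth note = 1; dotted whole note = 12; quarter note = 2; eighth = 1.
Altogether 2 + 4 + 1 + 12 + 2 + 1 = 22.
22 ÷ 2 = 11 beats.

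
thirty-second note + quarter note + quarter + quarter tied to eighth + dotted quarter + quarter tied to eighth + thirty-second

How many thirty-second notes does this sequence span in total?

54

Each duration in thirty-second notes: thirty-second note = 1; quarter note = 8; quarter = 8; quarter tied to eighth (quarter + eighth) = 12; dotted quarter = 12; quarter tied to eighth (quarter + eighth) = 12; thirty-second = 1.
Sum: 1 + 8 + 8 + 12 + 12 + 12 + 1 = 54 thirty-second notes.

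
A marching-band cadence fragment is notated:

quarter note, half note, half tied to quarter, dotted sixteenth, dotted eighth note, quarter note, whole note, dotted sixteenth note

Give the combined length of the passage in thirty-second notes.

100

In thirty-second notes: quarter note = 8; half note = 16; half tied to quarter (half + quarter) = 24; dotted sixteenth = 3; dotted eighth note = 6; quarter note = 8; whole note = 32; dotted sixteenth note = 3.
Total: 8 + 16 + 24 + 3 + 6 + 8 + 32 + 3 = 100 thirty-second notes.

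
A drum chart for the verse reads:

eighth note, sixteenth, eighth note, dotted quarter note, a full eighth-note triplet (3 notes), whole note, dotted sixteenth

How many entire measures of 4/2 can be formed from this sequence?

1

One bar of 4/2 = 64 thirty-second notes.
Convert each value to thirty-second notes: eighth note = 4; sixteenth = 2; eighth note = 4; dotted quarter note = 12; a full eighth-note triplet (3 notes) (three triplet eighths span one quarter) = 8; whole note = 32; dotted sixteenth = 3.
Sum: 4 + 2 + 4 + 12 + 8 + 32 + 3 = 65.
65 ÷ 64 = 1 complete bar with 1 left over.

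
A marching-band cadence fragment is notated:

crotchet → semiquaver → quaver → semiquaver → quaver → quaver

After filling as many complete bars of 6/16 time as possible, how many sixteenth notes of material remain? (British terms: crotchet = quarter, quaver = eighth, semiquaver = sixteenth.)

One bar of 6/16 = 6 sixteenth notes.
Working in sixteenth notes: crotchet = 4; semiquaver = 1; quaver = 2; semiquaver = 1; quaver = 2; quaver = 2.
Altogether 4 + 1 + 2 + 1 + 2 + 2 = 12.
12 ÷ 6 = 2 complete bars with 0 sixteenth notes remaining.

0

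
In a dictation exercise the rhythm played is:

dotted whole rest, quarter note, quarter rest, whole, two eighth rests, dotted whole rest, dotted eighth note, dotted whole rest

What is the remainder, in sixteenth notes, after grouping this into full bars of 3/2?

7

One bar of 3/2 = 24 sixteenth notes.
Working in sixteenth notes: dotted whole rest = 24; quarter note = 4; quarter rest = 4; whole = 16; eighth rest = 2; eighth rest = 2; dotted whole rest = 24; dotted eighth note = 3; dotted whole rest = 24.
Adding: 24 + 4 + 4 + 16 + 2 + 2 + 24 + 3 + 24 = 103.
103 ÷ 24 = 4 complete bars with 7 sixteenth notes remaining.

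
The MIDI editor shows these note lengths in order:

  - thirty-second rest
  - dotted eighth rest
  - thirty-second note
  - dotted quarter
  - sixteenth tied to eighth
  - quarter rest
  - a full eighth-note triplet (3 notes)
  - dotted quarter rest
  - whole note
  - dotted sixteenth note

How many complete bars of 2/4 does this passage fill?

One bar of 2/4 = 16 thirty-second notes.
Working in thirty-second notes: thirty-second rest = 1; dotted eighth rest = 6; thirty-second note = 1; dotted quarter = 12; sixteenth tied to eighth (sixteenth + eighth) = 6; quarter rest = 8; a full eighth-note triplet (3 notes) (three triplet eighths span one quarter) = 8; dotted quarter rest = 12; whole note = 32; dotted sixteenth note = 3.
Sum: 1 + 6 + 1 + 12 + 6 + 8 + 8 + 12 + 32 + 3 = 89.
89 ÷ 16 = 5 complete bars with 9 left over.

5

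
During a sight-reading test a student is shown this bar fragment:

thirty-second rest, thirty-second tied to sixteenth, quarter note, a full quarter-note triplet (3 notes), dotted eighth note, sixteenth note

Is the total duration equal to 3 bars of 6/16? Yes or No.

One bar of 6/16 = 12 thirty-second notes, so 3 bars = 36.
In thirty-second notes: thirty-second rest = 1; thirty-second tied to sixteenth (thirty-second + sixteenth) = 3; quarter note = 8; a full quarter-note triplet (3 notes) (three triplet quarters span one half) = 16; dotted eighth note = 6; sixteenth note = 2.
Sum: 1 + 3 + 8 + 16 + 6 + 2 = 36.
36 equals 36, so the answer is Yes.

Yes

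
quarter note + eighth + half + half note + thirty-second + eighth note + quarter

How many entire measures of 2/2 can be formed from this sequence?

One bar of 2/2 = 32 thirty-second notes.
In thirty-second notes: quarter note = 8; eighth = 4; half = 16; half note = 16; thirty-second = 1; eighth note = 4; quarter = 8.
Adding: 8 + 4 + 16 + 16 + 1 + 4 + 8 = 57.
57 ÷ 32 = 1 complete bar with 25 left over.

1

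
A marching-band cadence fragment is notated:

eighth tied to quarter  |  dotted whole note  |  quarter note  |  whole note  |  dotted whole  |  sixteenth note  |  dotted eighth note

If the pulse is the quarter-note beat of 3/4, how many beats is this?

19.5

One quarter-note beat = 4 sixteenth notes.
Working in sixteenth notes: eighth tied to quarter (eighth + quarter) = 6; dotted whole note = 24; quarter note = 4; whole note = 16; dotted whole = 24; sixteenth note = 1; dotted eighth note = 3.
Sum: 6 + 24 + 4 + 16 + 24 + 1 + 3 = 78.
78 ÷ 4 = 19.5 beats.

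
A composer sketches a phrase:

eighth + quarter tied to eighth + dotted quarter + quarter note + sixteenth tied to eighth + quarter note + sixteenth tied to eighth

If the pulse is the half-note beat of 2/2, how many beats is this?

3.5

One half-note beat = 8 sixteenth notes.
Each duration in sixteenth notes: eighth = 2; quarter tied to eighth (quarter + eighth) = 6; dotted quarter = 6; quarter note = 4; sixteenth tied to eighth (sixteenth + eighth) = 3; quarter note = 4; sixteenth tied to eighth (sixteenth + eighth) = 3.
Total: 2 + 6 + 6 + 4 + 3 + 4 + 3 = 28.
28 ÷ 8 = 3.5 beats.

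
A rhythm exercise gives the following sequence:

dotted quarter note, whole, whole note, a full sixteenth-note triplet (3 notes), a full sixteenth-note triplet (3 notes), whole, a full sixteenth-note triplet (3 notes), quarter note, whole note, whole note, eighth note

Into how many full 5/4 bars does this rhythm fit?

4

One bar of 5/4 = 10 eighth notes.
Working in eighth notes: dotted quarter note = 3; whole = 8; whole note = 8; a full sixteenth-note triplet (3 notes) (three triplet sixteenths span one eighth) = 1; a full sixteenth-note triplet (3 notes) (three triplet sixteenths span one eighth) = 1; whole = 8; a full sixteenth-note triplet (3 notes) (three triplet sixteenths span one eighth) = 1; quarter note = 2; whole note = 8; whole note = 8; eighth note = 1.
Adding: 3 + 8 + 8 + 1 + 1 + 8 + 1 + 2 + 8 + 8 + 1 = 49.
49 ÷ 10 = 4 complete bars with 9 left over.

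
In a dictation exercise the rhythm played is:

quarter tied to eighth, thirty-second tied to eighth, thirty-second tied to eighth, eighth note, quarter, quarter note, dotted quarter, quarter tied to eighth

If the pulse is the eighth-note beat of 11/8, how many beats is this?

16.5

One eighth-note beat = 4 thirty-second notes.
Working in thirty-second notes: quarter tied to eighth (quarter + eighth) = 12; thirty-second tied to eighth (thirty-second + eighth) = 5; thirty-second tied to eighth (thirty-second + eighth) = 5; eighth note = 4; quarter = 8; quarter note = 8; dotted quarter = 12; quarter tied to eighth (quarter + eighth) = 12.
Sum: 12 + 5 + 5 + 4 + 8 + 8 + 12 + 12 = 66.
66 ÷ 4 = 16.5 beats.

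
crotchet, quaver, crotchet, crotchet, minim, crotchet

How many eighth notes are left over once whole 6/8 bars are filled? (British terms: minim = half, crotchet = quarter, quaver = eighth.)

1

One bar of 6/8 = 6 eighth notes.
Express everything in eighth notes: crotchet = 2; quaver = 1; crotchet = 2; crotchet = 2; minim = 4; crotchet = 2.
Total: 2 + 1 + 2 + 2 + 4 + 2 = 13.
13 ÷ 6 = 2 complete bars with 1 eighth note remaining.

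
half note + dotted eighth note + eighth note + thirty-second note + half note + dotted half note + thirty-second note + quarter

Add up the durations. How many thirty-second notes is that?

76

Express everything in thirty-second notes: half note = 16; dotted eighth note = 6; eighth note = 4; thirty-second note = 1; half note = 16; dotted half note = 24; thirty-second note = 1; quarter = 8.
Sum: 16 + 6 + 4 + 1 + 16 + 24 + 1 + 8 = 76 thirty-second notes.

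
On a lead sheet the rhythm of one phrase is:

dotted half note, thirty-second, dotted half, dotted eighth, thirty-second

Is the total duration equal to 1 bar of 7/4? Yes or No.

One bar of 7/4 = 56 thirty-second notes.
Convert each value to thirty-second notes: dotted half note = 24; thirty-second = 1; dotted half = 24; dotted eighth = 6; thirty-second = 1.
Altogether 24 + 1 + 24 + 6 + 1 = 56.
56 equals 56, so the answer is Yes.

Yes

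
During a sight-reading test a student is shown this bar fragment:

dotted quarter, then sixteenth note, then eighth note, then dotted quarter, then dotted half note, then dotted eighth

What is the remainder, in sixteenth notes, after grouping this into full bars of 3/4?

6

One bar of 3/4 = 12 sixteenth notes.
Convert each value to sixteenth notes: dotted quarter = 6; sixteenth note = 1; eighth note = 2; dotted quarter = 6; dotted half note = 12; dotted eighth = 3.
Altogether 6 + 1 + 2 + 6 + 12 + 3 = 30.
30 ÷ 12 = 2 complete bars with 6 sixteenth notes remaining.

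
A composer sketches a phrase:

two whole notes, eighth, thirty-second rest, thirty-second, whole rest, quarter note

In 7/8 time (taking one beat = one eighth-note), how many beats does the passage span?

One eighth-note beat = 4 thirty-second notes.
In thirty-second notes: whole note = 32; whole note = 32; eighth = 4; thirty-second rest = 1; thirty-second = 1; whole rest = 32; quarter note = 8.
Total: 32 + 32 + 4 + 1 + 1 + 32 + 8 = 110.
110 ÷ 4 = 27.5 beats.

27.5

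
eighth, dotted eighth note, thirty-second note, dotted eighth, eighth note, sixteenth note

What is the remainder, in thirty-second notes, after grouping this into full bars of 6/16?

11

One bar of 6/16 = 12 thirty-second notes.
Convert each value to thirty-second notes: eighth = 4; dotted eighth note = 6; thirty-second note = 1; dotted eighth = 6; eighth note = 4; sixteenth note = 2.
Adding: 4 + 6 + 1 + 6 + 4 + 2 = 23.
23 ÷ 12 = 1 complete bar with 11 thirty-second notes remaining.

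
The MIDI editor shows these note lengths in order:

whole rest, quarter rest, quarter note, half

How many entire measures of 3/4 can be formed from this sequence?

2

One bar of 3/4 = 3 quarter notes.
Working in quarter notes: whole rest = 4; quarter rest = 1; quarter note = 1; half = 2.
Sum: 4 + 1 + 1 + 2 = 8.
8 ÷ 3 = 2 complete bars with 2 left over.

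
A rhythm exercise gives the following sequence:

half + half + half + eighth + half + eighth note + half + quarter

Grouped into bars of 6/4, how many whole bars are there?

One bar of 6/4 = 12 eighth notes.
Working in eighth notes: half = 4; half = 4; half = 4; eighth = 1; half = 4; eighth note = 1; half = 4; quarter = 2.
Total: 4 + 4 + 4 + 1 + 4 + 1 + 4 + 2 = 24.
24 ÷ 12 = 2 complete bars with 0 left over.

2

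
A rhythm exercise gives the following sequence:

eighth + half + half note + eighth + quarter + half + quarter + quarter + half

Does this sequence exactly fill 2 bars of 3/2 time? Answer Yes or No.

One bar of 3/2 = 12 eighth notes, so 2 bars = 24.
In eighth notes: eighth = 1; half = 4; half note = 4; eighth = 1; quarter = 2; half = 4; quarter = 2; quarter = 2; half = 4.
Altogether 1 + 4 + 4 + 1 + 2 + 4 + 2 + 2 + 4 = 24.
24 equals 24, so the answer is Yes.

Yes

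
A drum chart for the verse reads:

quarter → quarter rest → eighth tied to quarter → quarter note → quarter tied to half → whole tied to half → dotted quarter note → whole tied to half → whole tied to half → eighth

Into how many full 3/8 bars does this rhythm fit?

18

One bar of 3/8 = 3 eighth notes.
Express everything in eighth notes: quarter = 2; quarter rest = 2; eighth tied to quarter (eighth + quarter) = 3; quarter note = 2; quarter tied to half (quarter + half) = 6; whole tied to half (whole + half) = 12; dotted quarter note = 3; whole tied to half (whole + half) = 12; whole tied to half (whole + half) = 12; eighth = 1.
Total: 2 + 2 + 3 + 2 + 6 + 12 + 3 + 12 + 12 + 1 = 55.
55 ÷ 3 = 18 complete bars with 1 left over.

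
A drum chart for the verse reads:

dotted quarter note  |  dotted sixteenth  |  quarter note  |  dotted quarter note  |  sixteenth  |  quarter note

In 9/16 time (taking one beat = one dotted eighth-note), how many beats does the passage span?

One dotted eighth-note beat = 6 thirty-second notes.
Each duration in thirty-second notes: dotted quarter note = 12; dotted sixteenth = 3; quarter note = 8; dotted quarter note = 12; sixteenth = 2; quarter note = 8.
Altogether 12 + 3 + 8 + 12 + 2 + 8 = 45.
45 ÷ 6 = 7.5 beats.

7.5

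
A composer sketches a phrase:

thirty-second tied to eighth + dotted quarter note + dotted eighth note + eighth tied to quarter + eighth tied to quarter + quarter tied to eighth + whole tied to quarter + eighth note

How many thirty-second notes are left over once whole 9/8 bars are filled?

One bar of 9/8 = 36 thirty-second notes.
Express everything in thirty-second notes: thirty-second tied to eighth (thirty-second + eighth) = 5; dotted quarter note = 12; dotted eighth note = 6; eighth tied to quarter (eighth + quarter) = 12; eighth tied to quarter (eighth + quarter) = 12; quarter tied to eighth (quarter + eighth) = 12; whole tied to quarter (whole + quarter) = 40; eighth note = 4.
Total: 5 + 12 + 6 + 12 + 12 + 12 + 40 + 4 = 103.
103 ÷ 36 = 2 complete bars with 31 thirty-second notes remaining.

31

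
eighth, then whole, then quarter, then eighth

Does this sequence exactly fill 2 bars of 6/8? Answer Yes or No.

Yes

One bar of 6/8 = 6 eighth notes, so 2 bars = 12.
In eighth notes: eighth = 1; whole = 8; quarter = 2; eighth = 1.
Sum: 1 + 8 + 2 + 1 = 12.
12 equals 12, so the answer is Yes.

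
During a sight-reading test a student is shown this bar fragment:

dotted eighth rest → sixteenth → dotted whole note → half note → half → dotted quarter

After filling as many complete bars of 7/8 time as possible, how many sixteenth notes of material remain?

One bar of 7/8 = 14 sixteenth notes.
Working in sixteenth notes: dotted eighth rest = 3; sixteenth = 1; dotted whole note = 24; half note = 8; half = 8; dotted quarter = 6.
Altogether 3 + 1 + 24 + 8 + 8 + 6 = 50.
50 ÷ 14 = 3 complete bars with 8 sixteenth notes remaining.

8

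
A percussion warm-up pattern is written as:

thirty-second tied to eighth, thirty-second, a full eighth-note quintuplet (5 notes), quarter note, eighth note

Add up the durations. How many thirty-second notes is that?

34

In thirty-second notes: thirty-second tied to eighth (thirty-second + eighth) = 5; thirty-second = 1; a full eighth-note quintuplet (5 notes) (five quintuplet eighths span one half) = 16; quarter note = 8; eighth note = 4.
Altogether 5 + 1 + 16 + 8 + 4 = 34 thirty-second notes.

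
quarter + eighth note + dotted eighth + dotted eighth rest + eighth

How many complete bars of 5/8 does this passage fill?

One bar of 5/8 = 10 sixteenth notes.
Express everything in sixteenth notes: quarter = 4; eighth note = 2; dotted eighth = 3; dotted eighth rest = 3; eighth = 2.
Adding: 4 + 2 + 3 + 3 + 2 = 14.
14 ÷ 10 = 1 complete bar with 4 left over.

1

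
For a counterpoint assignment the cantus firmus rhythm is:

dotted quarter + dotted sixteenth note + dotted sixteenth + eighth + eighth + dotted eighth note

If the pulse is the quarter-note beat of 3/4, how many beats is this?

One quarter-note beat = 8 thirty-second notes.
In thirty-second notes: dotted quarter = 12; dotted sixteenth note = 3; dotted sixteenth = 3; eighth = 4; eighth = 4; dotted eighth note = 6.
Sum: 12 + 3 + 3 + 4 + 4 + 6 = 32.
32 ÷ 8 = 4 beats.

4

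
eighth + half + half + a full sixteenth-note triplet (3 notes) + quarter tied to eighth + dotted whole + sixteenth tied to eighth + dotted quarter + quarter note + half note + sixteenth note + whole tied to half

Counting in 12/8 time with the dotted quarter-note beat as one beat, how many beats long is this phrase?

16

One dotted quarter-note beat = 6 sixteenth notes.
Working in sixteenth notes: eighth = 2; half = 8; half = 8; a full sixteenth-note triplet (3 notes) (three triplet sixteenths span one eighth) = 2; quarter tied to eighth (quarter + eighth) = 6; dotted whole = 24; sixteenth tied to eighth (sixteenth + eighth) = 3; dotted quarter = 6; quarter note = 4; half note = 8; sixteenth note = 1; whole tied to half (whole + half) = 24.
Altogether 2 + 8 + 8 + 2 + 6 + 24 + 3 + 6 + 4 + 8 + 1 + 24 = 96.
96 ÷ 6 = 16 beats.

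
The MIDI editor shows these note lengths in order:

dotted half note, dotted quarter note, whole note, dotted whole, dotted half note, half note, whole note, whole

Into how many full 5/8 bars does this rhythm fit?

One bar of 5/8 = 5 eighth notes.
Convert each value to eighth notes: dotted half note = 6; dotted quarter note = 3; whole note = 8; dotted whole = 12; dotted half note = 6; half note = 4; whole note = 8; whole = 8.
Sum: 6 + 3 + 8 + 12 + 6 + 4 + 8 + 8 = 55.
55 ÷ 5 = 11 complete bars with 0 left over.

11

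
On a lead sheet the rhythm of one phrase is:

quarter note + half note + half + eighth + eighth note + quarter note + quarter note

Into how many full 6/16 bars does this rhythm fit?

5

One bar of 6/16 = 3 eighth notes.
In eighth notes: quarter note = 2; half note = 4; half = 4; eighth = 1; eighth note = 1; quarter note = 2; quarter note = 2.
Total: 2 + 4 + 4 + 1 + 1 + 2 + 2 = 16.
16 ÷ 3 = 5 complete bars with 1 left over.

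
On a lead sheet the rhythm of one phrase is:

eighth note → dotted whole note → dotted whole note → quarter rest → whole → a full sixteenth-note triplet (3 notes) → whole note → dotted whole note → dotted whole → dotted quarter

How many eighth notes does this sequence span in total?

Express everything in eighth notes: eighth note = 1; dotted whole note = 12; dotted whole note = 12; quarter rest = 2; whole = 8; a full sixteenth-note triplet (3 notes) (three triplet sixteenths span one eighth) = 1; whole note = 8; dotted whole note = 12; dotted whole = 12; dotted quarter = 3.
Altogether 1 + 12 + 12 + 2 + 8 + 1 + 8 + 12 + 12 + 3 = 71 eighth notes.

71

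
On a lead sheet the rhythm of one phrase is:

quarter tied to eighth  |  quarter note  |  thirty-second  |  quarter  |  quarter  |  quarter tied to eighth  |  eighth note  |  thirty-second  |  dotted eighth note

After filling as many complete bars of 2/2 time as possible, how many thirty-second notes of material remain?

One bar of 2/2 = 32 thirty-second notes.
Working in thirty-second notes: quarter tied to eighth (quarter + eighth) = 12; quarter note = 8; thirty-second = 1; quarter = 8; quarter = 8; quarter tied to eighth (quarter + eighth) = 12; eighth note = 4; thirty-second = 1; dotted eighth note = 6.
Altogether 12 + 8 + 1 + 8 + 8 + 12 + 4 + 1 + 6 = 60.
60 ÷ 32 = 1 complete bar with 28 thirty-second notes remaining.

28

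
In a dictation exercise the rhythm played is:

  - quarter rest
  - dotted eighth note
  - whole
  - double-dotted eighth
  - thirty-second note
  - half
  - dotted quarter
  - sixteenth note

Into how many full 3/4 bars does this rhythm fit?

One bar of 3/4 = 24 thirty-second notes.
Each duration in thirty-second notes: quarter rest = 8; dotted eighth note = 6; whole = 32; double-dotted eighth = 7; thirty-second note = 1; half = 16; dotted quarter = 12; sixteenth note = 2.
Total: 8 + 6 + 32 + 7 + 1 + 16 + 12 + 2 = 84.
84 ÷ 24 = 3 complete bars with 12 left over.

3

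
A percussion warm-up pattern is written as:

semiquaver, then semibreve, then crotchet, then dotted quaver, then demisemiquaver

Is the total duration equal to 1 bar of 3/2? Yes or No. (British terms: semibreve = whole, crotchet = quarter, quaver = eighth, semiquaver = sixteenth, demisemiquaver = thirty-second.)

One bar of 3/2 = 48 thirty-second notes.
Convert each value to thirty-second notes: semiquaver = 2; semibreve = 32; crotchet = 8; dotted quaver = 6; demisemiquaver = 1.
Sum: 2 + 32 + 8 + 6 + 1 = 49.
49 exceeds 48, so the answer is No.

No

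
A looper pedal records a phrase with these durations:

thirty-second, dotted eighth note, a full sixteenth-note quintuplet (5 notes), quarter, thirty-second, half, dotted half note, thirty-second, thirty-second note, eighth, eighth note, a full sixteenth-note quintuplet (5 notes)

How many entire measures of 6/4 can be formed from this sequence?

One bar of 6/4 = 48 thirty-second notes.
Express everything in thirty-second notes: thirty-second = 1; dotted eighth note = 6; a full sixteenth-note quintuplet (5 notes) (five quintuplet sixteenths span one quarter) = 8; quarter = 8; thirty-second = 1; half = 16; dotted half note = 24; thirty-second = 1; thirty-second note = 1; eighth = 4; eighth note = 4; a full sixteenth-note quintuplet (5 notes) (five quintuplet sixteenths span one quarter) = 8.
Altogether 1 + 6 + 8 + 8 + 1 + 16 + 24 + 1 + 1 + 4 + 4 + 8 = 82.
82 ÷ 48 = 1 complete bar with 34 left over.

1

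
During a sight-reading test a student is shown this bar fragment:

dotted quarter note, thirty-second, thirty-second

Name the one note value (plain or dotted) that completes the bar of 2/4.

sixteenth note

The bar of 2/4 = 16 thirty-second notes.
Convert each value to thirty-second notes: dotted quarter note = 12; thirty-second = 1; thirty-second = 1.
Altogether 12 + 1 + 1 = 14.
Remaining: 16 − 14 = 2 thirty-second notes, which is a sixteenth note.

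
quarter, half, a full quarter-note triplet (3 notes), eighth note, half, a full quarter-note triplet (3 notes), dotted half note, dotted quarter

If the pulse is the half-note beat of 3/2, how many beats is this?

7

One half-note beat = 4 eighth notes.
Working in eighth notes: quarter = 2; half = 4; a full quarter-note triplet (3 notes) (three triplet quarters span one half) = 4; eighth note = 1; half = 4; a full quarter-note triplet (3 notes) (three triplet quarters span one half) = 4; dotted half note = 6; dotted quarter = 3.
Total: 2 + 4 + 4 + 1 + 4 + 4 + 6 + 3 = 28.
28 ÷ 4 = 7 beats.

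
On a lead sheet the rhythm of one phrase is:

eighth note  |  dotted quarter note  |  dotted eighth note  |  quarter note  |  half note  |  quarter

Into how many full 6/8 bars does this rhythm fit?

One bar of 6/8 = 12 sixteenth notes.
In sixteenth notes: eighth note = 2; dotted quarter note = 6; dotted eighth note = 3; quarter note = 4; half note = 8; quarter = 4.
Altogether 2 + 6 + 3 + 4 + 8 + 4 = 27.
27 ÷ 12 = 2 complete bars with 3 left over.

2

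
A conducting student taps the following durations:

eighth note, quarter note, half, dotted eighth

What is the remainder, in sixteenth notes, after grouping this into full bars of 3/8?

One bar of 3/8 = 6 sixteenth notes.
In sixteenth notes: eighth note = 2; quarter note = 4; half = 8; dotted eighth = 3.
Adding: 2 + 4 + 8 + 3 = 17.
17 ÷ 6 = 2 complete bars with 5 sixteenth notes remaining.

5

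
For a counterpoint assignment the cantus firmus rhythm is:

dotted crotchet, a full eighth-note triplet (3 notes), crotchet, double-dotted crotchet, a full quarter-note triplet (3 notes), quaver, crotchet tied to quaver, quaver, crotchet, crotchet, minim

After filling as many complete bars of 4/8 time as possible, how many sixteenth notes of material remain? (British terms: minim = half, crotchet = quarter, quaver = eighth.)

7

One bar of 4/8 = 8 sixteenth notes.
Express everything in sixteenth notes: dotted crotchet = 6; a full eighth-note triplet (3 notes) (three triplet eighths span one quarter) = 4; crotchet = 4; double-dotted crotchet = 7; a full quarter-note triplet (3 notes) (three triplet quarters span one half) = 8; quaver = 2; crotchet tied to quaver (crotchet + quaver) = 6; quaver = 2; crotchet = 4; crotchet = 4; minim = 8.
Sum: 6 + 4 + 4 + 7 + 8 + 2 + 6 + 2 + 4 + 4 + 8 = 55.
55 ÷ 8 = 6 complete bars with 7 sixteenth notes remaining.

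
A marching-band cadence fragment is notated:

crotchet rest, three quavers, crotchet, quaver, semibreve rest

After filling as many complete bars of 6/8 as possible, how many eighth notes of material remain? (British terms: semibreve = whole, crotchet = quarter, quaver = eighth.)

4

One bar of 6/8 = 6 eighth notes.
Express everything in eighth notes: crotchet rest = 2; quaver = 1; quaver = 1; quaver = 1; crotchet = 2; quaver = 1; semibreve rest = 8.
Adding: 2 + 1 + 1 + 1 + 2 + 1 + 8 = 16.
16 ÷ 6 = 2 complete bars with 4 eighth notes remaining.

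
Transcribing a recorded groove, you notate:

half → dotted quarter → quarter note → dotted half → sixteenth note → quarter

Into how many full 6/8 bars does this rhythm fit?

2

One bar of 6/8 = 12 sixteenth notes.
Convert each value to sixteenth notes: half = 8; dotted quarter = 6; quarter note = 4; dotted half = 12; sixteenth note = 1; quarter = 4.
Adding: 8 + 6 + 4 + 12 + 1 + 4 = 35.
35 ÷ 12 = 2 complete bars with 11 left over.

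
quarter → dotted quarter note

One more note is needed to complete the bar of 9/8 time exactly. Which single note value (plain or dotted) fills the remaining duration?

The bar of 9/8 = 9 eighth notes.
Express everything in eighth notes: quarter = 2; dotted quarter note = 3.
Adding: 2 + 3 = 5.
Remaining: 9 − 5 = 4 eighth notes, which is a half note.

half note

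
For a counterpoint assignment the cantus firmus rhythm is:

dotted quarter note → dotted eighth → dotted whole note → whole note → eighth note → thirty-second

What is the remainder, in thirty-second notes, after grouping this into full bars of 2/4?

7

One bar of 2/4 = 16 thirty-second notes.
In thirty-second notes: dotted quarter note = 12; dotted eighth = 6; dotted whole note = 48; whole note = 32; eighth note = 4; thirty-second = 1.
Sum: 12 + 6 + 48 + 32 + 4 + 1 = 103.
103 ÷ 16 = 6 complete bars with 7 thirty-second notes remaining.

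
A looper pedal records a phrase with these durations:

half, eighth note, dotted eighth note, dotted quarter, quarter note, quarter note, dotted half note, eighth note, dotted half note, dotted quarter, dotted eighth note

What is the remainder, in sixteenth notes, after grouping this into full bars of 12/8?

14

One bar of 12/8 = 24 sixteenth notes.
Express everything in sixteenth notes: half = 8; eighth note = 2; dotted eighth note = 3; dotted quarter = 6; quarter note = 4; quarter note = 4; dotted half note = 12; eighth note = 2; dotted half note = 12; dotted quarter = 6; dotted eighth note = 3.
Total: 8 + 2 + 3 + 6 + 4 + 4 + 12 + 2 + 12 + 6 + 3 = 62.
62 ÷ 24 = 2 complete bars with 14 sixteenth notes remaining.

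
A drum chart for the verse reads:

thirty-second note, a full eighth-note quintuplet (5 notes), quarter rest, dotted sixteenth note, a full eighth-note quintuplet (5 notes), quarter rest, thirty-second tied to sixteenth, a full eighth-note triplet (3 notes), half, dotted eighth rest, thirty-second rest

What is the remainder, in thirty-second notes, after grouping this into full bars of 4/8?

6

One bar of 4/8 = 16 thirty-second notes.
In thirty-second notes: thirty-second note = 1; a full eighth-note quintuplet (5 notes) (five quintuplet eighths span one half) = 16; quarter rest = 8; dotted sixteenth note = 3; a full eighth-note quintuplet (5 notes) (five quintuplet eighths span one half) = 16; quarter rest = 8; thirty-second tied to sixteenth (thirty-second + sixteenth) = 3; a full eighth-note triplet (3 notes) (three triplet eighths span one quarter) = 8; half = 16; dotted eighth rest = 6; thirty-second rest = 1.
Sum: 1 + 16 + 8 + 3 + 16 + 8 + 3 + 8 + 16 + 6 + 1 = 86.
86 ÷ 16 = 5 complete bars with 6 thirty-second notes remaining.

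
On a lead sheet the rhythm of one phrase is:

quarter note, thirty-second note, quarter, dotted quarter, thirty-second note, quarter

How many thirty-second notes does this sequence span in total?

Working in thirty-second notes: quarter note = 8; thirty-second note = 1; quarter = 8; dotted quarter = 12; thirty-second note = 1; quarter = 8.
Total: 8 + 1 + 8 + 12 + 1 + 8 = 38 thirty-second notes.

38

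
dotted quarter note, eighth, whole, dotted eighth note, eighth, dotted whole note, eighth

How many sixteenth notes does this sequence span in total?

In sixteenth notes: dotted quarter note = 6; eighth = 2; whole = 16; dotted eighth note = 3; eighth = 2; dotted whole note = 24; eighth = 2.
Adding: 6 + 2 + 16 + 3 + 2 + 24 + 2 = 55 sixteenth notes.

55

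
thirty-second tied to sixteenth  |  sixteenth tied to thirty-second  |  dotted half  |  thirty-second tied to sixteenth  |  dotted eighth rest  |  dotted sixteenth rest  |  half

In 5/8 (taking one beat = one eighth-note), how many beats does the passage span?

14.5

One eighth-note beat = 4 thirty-second notes.
Convert each value to thirty-second notes: thirty-second tied to sixteenth (thirty-second + sixteenth) = 3; sixteenth tied to thirty-second (sixteenth + thirty-second) = 3; dotted half = 24; thirty-second tied to sixteenth (thirty-second + sixteenth) = 3; dotted eighth rest = 6; dotted sixteenth rest = 3; half = 16.
Sum: 3 + 3 + 24 + 3 + 6 + 3 + 16 = 58.
58 ÷ 4 = 14.5 beats.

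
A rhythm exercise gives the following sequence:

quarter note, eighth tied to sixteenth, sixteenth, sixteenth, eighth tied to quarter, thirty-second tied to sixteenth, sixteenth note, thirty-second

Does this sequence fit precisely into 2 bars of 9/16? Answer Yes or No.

Yes

One bar of 9/16 = 18 thirty-second notes, so 2 bars = 36.
Working in thirty-second notes: quarter note = 8; eighth tied to sixteenth (eighth + sixteenth) = 6; sixteenth = 2; sixteenth = 2; eighth tied to quarter (eighth + quarter) = 12; thirty-second tied to sixteenth (thirty-second + sixteenth) = 3; sixteenth note = 2; thirty-second = 1.
Adding: 8 + 6 + 2 + 2 + 12 + 3 + 2 + 1 = 36.
36 equals 36, so the answer is Yes.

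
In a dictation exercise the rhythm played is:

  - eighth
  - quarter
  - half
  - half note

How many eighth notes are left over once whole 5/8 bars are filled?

One bar of 5/8 = 5 eighth notes.
Convert each value to eighth notes: eighth = 1; quarter = 2; half = 4; half note = 4.
Sum: 1 + 2 + 4 + 4 = 11.
11 ÷ 5 = 2 complete bars with 1 eighth note remaining.

1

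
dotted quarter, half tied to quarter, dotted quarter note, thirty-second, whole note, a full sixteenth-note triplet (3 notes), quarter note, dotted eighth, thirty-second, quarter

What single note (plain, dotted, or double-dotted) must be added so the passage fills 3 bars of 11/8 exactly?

3 bars of 11/8 = 132 thirty-second notes.
Convert each value to thirty-second notes: dotted quarter = 12; half tied to quarter (half + quarter) = 24; dotted quarter note = 12; thirty-second = 1; whole note = 32; a full sixteenth-note triplet (3 notes) (three triplet sixteenths span one eighth) = 4; quarter note = 8; dotted eighth = 6; thirty-second = 1; quarter = 8.
Altogether 12 + 24 + 12 + 1 + 32 + 4 + 8 + 6 + 1 + 8 = 108.
Remaining: 132 − 108 = 24 thirty-second notes, which is a dotted half note.

dotted half note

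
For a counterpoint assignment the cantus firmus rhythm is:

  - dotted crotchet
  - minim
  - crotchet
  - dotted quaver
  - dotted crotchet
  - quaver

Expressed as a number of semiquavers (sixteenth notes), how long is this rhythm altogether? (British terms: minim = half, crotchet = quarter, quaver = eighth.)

29

Convert each value to sixteenth notes: dotted crotchet = 6; minim = 8; crotchet = 4; dotted quaver = 3; dotted crotchet = 6; quaver = 2.
Sum: 6 + 8 + 4 + 3 + 6 + 2 = 29 sixteenth notes.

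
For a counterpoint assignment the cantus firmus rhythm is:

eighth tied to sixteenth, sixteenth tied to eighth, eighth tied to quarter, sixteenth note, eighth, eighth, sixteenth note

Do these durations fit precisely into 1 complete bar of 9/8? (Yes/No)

Yes

One bar of 9/8 = 18 sixteenth notes.
Express everything in sixteenth notes: eighth tied to sixteenth (eighth + sixteenth) = 3; sixteenth tied to eighth (sixteenth + eighth) = 3; eighth tied to quarter (eighth + quarter) = 6; sixteenth note = 1; eighth = 2; eighth = 2; sixteenth note = 1.
Sum: 3 + 3 + 6 + 1 + 2 + 2 + 1 = 18.
18 equals 18, so the answer is Yes.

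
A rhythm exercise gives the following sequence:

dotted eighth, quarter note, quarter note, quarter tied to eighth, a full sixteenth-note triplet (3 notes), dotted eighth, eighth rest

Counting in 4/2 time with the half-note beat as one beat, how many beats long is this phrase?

One half-note beat = 8 sixteenth notes.
Working in sixteenth notes: dotted eighth = 3; quarter note = 4; quarter note = 4; quarter tied to eighth (quarter + eighth) = 6; a full sixteenth-note triplet (3 notes) (three triplet sixteenths span one eighth) = 2; dotted eighth = 3; eighth rest = 2.
Altogether 3 + 4 + 4 + 6 + 2 + 3 + 2 = 24.
24 ÷ 8 = 3 beats.

3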